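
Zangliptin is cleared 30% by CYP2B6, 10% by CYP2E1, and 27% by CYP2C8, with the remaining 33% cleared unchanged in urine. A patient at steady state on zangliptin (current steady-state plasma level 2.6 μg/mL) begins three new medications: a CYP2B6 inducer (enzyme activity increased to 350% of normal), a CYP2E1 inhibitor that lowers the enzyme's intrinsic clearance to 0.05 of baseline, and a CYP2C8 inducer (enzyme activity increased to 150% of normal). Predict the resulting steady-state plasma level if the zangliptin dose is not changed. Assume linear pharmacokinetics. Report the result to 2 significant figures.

1.5 μg/mL

CYP2B6: 0.3 × 3.5 = 1.05
CYP2E1: 0.1 × 0.05 = 0.005
CYP2C8: 0.27 × 1.5 = 0.405
Other: 0.33 (unchanged)
New clearance relative to baseline: 1.05 + 0.005 + 0.405 + 0.33 = 1.79.
Dividing the baseline by the relative clearance: 2.6 / 1.79 = 1.5 μg/mL.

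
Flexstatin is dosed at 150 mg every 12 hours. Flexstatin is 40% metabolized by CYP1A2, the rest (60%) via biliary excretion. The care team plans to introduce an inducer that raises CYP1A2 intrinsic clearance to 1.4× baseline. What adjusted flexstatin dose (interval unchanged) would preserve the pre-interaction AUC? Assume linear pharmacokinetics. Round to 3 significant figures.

174 mg

The CYP1A2 pathway (40% of clearance) is boosted to 1.4× activity: 0.4 × 1.4 = 0.56.
Non-CYP routes (60%) are unchanged.
Relative clearance = 0.56 + 0.6 = 1.16.
Exposure is unchanged when dose changes in proportion to clearance. New dose = 150 mg × 1.16 = 174 mg.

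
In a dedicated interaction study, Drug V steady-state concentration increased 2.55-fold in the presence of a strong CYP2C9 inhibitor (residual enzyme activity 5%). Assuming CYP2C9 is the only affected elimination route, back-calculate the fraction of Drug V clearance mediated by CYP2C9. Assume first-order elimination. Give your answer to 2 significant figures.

0.64

Let x = fm,CYP2C9. Because steady-state concentration ∝ 1/CL, relative clearance fell to 1/2.55 = 0.3922.
Setting x·0.05 + (1 − x) = 0.3922 and solving: x = (0.3922 − 1)/(0.05 − 1) = 0.64.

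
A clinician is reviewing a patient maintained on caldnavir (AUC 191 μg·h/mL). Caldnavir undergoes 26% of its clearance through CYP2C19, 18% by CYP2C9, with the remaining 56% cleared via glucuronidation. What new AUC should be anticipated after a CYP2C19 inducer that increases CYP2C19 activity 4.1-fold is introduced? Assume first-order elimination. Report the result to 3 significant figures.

106 μg·h/mL

The CYP2C19 pathway (26% of clearance) rises to 4.1× activity: 0.26 × 4.1 = 1.066.
CYP2C9 (18%) and the residual 56% are unaffected.
New clearance relative to baseline: 1.066 + 0.18 + 0.56 = 1.806.
With dosing unchanged, AUC scales as 1/CL: 191 / 1.806 = 106 μg·h/mL.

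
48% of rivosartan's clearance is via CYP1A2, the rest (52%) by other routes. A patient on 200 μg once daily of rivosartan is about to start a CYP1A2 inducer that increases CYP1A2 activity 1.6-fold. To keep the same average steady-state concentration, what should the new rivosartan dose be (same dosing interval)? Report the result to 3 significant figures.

The CYP1A2 pathway (48% of clearance) increases to 1.6× activity: 0.48 × 1.6 = 0.768.
Non-CYP routes (52%) are unchanged.
CL_new/CL_old = 0.768 + 0.52 = 1.288.
Css,avg = (dose rate)/CL, so holding Css fixed requires dose ∝ CL: 200 × 1.288 = 258 μg.

258 μg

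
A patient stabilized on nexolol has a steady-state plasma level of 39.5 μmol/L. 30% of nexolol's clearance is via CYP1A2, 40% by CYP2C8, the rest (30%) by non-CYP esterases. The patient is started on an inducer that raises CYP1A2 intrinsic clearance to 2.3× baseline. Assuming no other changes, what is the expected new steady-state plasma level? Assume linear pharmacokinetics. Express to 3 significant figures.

The CYP1A2 pathway (30% of clearance) is boosted to 2.3× activity: 0.3 × 2.3 = 0.69.
CYP2C8 (40%) and the residual 30% are unaffected.
New clearance relative to baseline: 0.69 + 0.4 + 0.3 = 1.39.
Steady-state plasma level ∝ 1/CL, so new value = 39.5 / 1.39 = 28.4 μmol/L.

28.4 μmol/L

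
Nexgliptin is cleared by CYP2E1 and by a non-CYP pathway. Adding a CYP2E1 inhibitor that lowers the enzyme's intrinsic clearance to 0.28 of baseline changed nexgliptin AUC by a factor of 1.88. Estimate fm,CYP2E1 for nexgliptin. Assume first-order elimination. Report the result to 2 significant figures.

0.65

CL'/CL = 1 / 1.88 = 0.5319
0.28·fm + (1 − fm) = 0.5319
fm = (0.5319 − 1) / (0.28 − 1) = 0.65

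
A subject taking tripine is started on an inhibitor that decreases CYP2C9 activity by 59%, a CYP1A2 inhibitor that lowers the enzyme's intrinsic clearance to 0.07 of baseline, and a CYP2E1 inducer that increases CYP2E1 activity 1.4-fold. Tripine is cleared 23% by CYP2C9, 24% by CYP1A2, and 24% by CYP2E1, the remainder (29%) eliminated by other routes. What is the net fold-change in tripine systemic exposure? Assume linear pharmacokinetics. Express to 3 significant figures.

1.36

CYP2C9: 0.23 × 0.41 = 0.0943
CYP1A2: 0.24 × 0.07 = 0.0168
CYP2E1: 0.24 × 1.4 = 0.336
Other: 0.29 (unchanged)
Relative clearance = 0.0943 + 0.0168 + 0.336 + 0.29 = 0.7371.
Net systemic exposure ratio = 1 / 0.7371 = 1.36.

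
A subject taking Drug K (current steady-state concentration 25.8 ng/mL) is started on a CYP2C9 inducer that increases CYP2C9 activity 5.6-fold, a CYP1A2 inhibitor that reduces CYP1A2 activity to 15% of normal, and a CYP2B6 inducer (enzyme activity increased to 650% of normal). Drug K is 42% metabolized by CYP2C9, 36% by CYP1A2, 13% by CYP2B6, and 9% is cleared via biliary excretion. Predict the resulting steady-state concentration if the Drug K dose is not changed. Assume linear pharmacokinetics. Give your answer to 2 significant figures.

The CYP2C9 pathway (42% of clearance) rises to 5.6× activity: 0.42 × 5.6 = 2.352.
The CYP1A2 pathway (36% of clearance) is reduced to 0.15× activity: 0.36 × 0.15 = 0.054.
The CYP2B6 pathway (13% of clearance) is boosted to 6.5× activity: 0.13 × 6.5 = 0.845.
The remaining 9% of clearance is unaffected.
New clearance relative to baseline: 2.352 + 0.054 + 0.845 + 0.09 = 3.341.
Steady-state concentration ∝ 1/CL: new value = 25.8 / 3.341 = 7.7 ng/mL.

7.7 ng/mL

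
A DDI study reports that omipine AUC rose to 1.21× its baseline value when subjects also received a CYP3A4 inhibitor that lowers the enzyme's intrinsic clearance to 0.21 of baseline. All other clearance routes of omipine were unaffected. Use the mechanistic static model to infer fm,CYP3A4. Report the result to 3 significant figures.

0.220

Write x for the fraction cleared via CYP3A4. The observed AUC change means clearance fell to 1/1.21 = 0.8264 of baseline.
Only the CYP3A4 route changed, so 0.8264 = x·0.21 + (1 − x), giving x = 0.220.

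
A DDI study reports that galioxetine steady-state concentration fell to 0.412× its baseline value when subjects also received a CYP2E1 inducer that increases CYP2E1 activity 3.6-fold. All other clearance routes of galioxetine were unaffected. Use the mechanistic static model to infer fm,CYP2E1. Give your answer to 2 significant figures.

0.55

Write x for the fraction cleared via CYP2E1. The observed steady-state concentration change means clearance rose to 1/0.412 = 2.427 of baseline.
Setting x·3.6 + (1 − x) = 2.427 and solving: x = (2.427 − 1)/(3.6 − 1) = 0.55.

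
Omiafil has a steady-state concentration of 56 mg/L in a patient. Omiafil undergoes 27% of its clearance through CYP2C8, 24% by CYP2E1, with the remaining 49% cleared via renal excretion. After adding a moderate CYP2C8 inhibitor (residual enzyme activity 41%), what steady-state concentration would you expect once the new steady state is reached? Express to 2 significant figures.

The CYP2C8 pathway (27% of clearance) falls to 0.41× activity: 0.27 × 0.41 = 0.1107.
CYP2E1 (24%) and the residual 49% are unaffected.
New clearance relative to baseline: 0.1107 + 0.24 + 0.49 = 0.8407.
New steady-state concentration = baseline ÷ relative clearance = 56 / 0.8407 = 67 mg/L.

67 mg/L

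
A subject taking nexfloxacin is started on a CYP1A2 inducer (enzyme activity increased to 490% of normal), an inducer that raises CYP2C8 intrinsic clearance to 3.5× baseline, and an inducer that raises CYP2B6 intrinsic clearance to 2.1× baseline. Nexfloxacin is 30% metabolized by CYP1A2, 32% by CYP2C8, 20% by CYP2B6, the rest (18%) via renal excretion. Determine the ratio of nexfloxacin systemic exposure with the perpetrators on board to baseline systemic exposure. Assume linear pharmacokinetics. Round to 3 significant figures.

0.313

The CYP1A2 pathway (30% of clearance) increases to 4.9× activity: 0.3 × 4.9 = 1.47.
The CYP2C8 pathway (32% of clearance) increases to 3.5× activity: 0.32 × 3.5 = 1.12.
The CYP2B6 pathway (20% of clearance) rises to 2.1× activity: 0.2 × 2.1 = 0.42.
The remaining 18% of clearance is unaffected.
CL_new/CL_old = 1.47 + 1.12 + 0.42 + 0.18 = 3.19.
Systemic exposure ∝ 1/CL: fold-change = 1 / 3.19 = 0.313.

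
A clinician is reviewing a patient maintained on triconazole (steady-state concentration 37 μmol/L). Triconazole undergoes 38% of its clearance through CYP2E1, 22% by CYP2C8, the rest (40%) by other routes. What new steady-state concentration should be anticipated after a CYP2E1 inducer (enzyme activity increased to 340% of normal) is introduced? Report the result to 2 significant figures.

19 μmol/L

The CYP2E1 pathway (38% of clearance) rises to 3.4× activity: 0.38 × 3.4 = 1.292.
CYP2C8 (22%) and the residual 40% are unaffected.
Relative clearance = 1.292 + 0.22 + 0.4 = 1.912.
New steady-state concentration = baseline ÷ relative clearance = 37 / 1.912 = 19 μmol/L.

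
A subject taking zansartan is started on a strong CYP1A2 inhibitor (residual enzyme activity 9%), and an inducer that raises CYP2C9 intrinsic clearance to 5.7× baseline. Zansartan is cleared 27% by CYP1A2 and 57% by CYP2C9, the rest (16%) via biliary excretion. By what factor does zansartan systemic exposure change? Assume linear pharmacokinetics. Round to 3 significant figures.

0.291

The CYP1A2 pathway (27% of clearance) falls to 0.09× activity: 0.27 × 0.09 = 0.0243.
The CYP2C9 pathway (57% of clearance) is boosted to 5.7× activity: 0.57 × 5.7 = 3.249.
The remaining 16% of clearance is unaffected.
CL_new/CL_old = 0.0243 + 3.249 + 0.16 = 3.4333.
Net systemic exposure ratio = 1 / 3.4333 = 0.291.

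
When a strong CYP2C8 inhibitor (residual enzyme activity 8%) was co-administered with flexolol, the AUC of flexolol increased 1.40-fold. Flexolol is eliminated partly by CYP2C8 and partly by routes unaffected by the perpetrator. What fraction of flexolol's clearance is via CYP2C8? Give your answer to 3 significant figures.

0.311

Let fm be the CYP2C8 fraction. New clearance relative to baseline = fm × 0.08 + (1 − fm).
AUC ratio = 1 / (new CL fraction), so new CL fraction = 1 / 1.40 = 0.7143.
fm × 0.08 + 1 − fm = 0.7143  ⇒  fm × (0.08 − 1) = −0.2857  ⇒  fm = 0.311.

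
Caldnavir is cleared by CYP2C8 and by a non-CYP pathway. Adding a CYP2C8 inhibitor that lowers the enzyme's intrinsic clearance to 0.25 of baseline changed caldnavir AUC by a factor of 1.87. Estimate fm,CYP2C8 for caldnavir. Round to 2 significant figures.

CL'/CL = 1 / 1.87 = 0.5348
0.25·fm + (1 − fm) = 0.5348
fm = (0.5348 − 1) / (0.25 − 1) = 0.62

0.62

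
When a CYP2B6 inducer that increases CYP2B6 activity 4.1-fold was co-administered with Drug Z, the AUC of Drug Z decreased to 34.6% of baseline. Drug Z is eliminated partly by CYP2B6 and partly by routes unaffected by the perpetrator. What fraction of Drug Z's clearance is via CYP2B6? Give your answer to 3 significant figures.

Let fm be the CYP2B6 fraction. New clearance relative to baseline = fm × 4.1 + (1 − fm).
AUC ratio = 1 / (new CL fraction), so new CL fraction = 1 / 0.346 = 2.89.
fm × 4.1 + 1 − fm = 2.89  ⇒  fm × (4.1 − 1) = 1.89  ⇒  fm = 0.610.

0.610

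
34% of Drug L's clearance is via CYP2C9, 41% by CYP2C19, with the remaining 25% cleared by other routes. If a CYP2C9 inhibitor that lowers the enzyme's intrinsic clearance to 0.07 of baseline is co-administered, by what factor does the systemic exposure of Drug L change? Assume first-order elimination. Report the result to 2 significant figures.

The CYP2C9 pathway (34% of clearance) drops to 0.07× activity: 0.34 × 0.07 = 0.0238.
CYP2C19 (41%) and the residual 25% are unaffected.
New clearance relative to baseline: 0.0238 + 0.41 + 0.25 = 0.6838.
Systemic exposure ratio = CL_old/CL_new = 1 / 0.6838 = 1.5.

1.5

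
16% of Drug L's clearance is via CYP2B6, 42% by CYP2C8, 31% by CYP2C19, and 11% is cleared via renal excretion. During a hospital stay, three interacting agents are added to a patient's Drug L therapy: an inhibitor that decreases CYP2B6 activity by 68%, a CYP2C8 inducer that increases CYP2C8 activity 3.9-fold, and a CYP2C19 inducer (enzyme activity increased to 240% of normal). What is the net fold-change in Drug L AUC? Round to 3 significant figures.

CYP2B6: 0.16 × 0.32 = 0.0512
CYP2C8: 0.42 × 3.9 = 1.638
CYP2C19: 0.31 × 2.4 = 0.744
Other: 0.11 (unchanged)
New clearance relative to baseline: 0.0512 + 1.638 + 0.744 + 0.11 = 2.5432.
AUC ∝ 1/CL: fold-change = 1 / 2.5432 = 0.393.

0.393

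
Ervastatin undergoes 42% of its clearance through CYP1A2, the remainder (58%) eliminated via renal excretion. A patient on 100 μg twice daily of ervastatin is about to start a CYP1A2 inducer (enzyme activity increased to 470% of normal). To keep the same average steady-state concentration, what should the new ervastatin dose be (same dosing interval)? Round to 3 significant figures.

The CYP1A2 pathway (42% of clearance) increases to 4.7× activity: 0.42 × 4.7 = 1.974.
The remaining 58% of clearance is unaffected.
New clearance relative to baseline: 1.974 + 0.58 = 2.554.
Css,avg = (dose rate)/CL, so holding Css fixed requires dose ∝ CL: 100 × 2.554 = 255 μg.

255 μg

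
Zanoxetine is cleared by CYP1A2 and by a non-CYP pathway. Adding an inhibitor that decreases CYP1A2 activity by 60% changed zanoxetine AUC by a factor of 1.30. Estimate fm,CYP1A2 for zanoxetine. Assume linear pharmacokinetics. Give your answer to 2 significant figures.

Let x = fm,CYP1A2. Because AUC ∝ 1/CL, relative clearance fell to 1/1.30 = 0.7692.
Only the CYP1A2 route changed, so 0.7692 = x·0.4 + (1 − x), giving x = 0.38.

0.38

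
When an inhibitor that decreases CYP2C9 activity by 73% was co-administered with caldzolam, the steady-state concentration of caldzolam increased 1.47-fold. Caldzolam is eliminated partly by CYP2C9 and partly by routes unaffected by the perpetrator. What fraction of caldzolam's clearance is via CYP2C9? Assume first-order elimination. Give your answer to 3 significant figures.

Let fm be the CYP2C9 fraction. New clearance relative to baseline = fm × 0.27 + (1 − fm).
Steady-state concentration ratio = 1 / (new CL fraction), so new CL fraction = 1 / 1.47 = 0.6803.
fm × 0.27 + 1 − fm = 0.6803  ⇒  fm × (0.27 − 1) = −0.3197  ⇒  fm = 0.438.

0.438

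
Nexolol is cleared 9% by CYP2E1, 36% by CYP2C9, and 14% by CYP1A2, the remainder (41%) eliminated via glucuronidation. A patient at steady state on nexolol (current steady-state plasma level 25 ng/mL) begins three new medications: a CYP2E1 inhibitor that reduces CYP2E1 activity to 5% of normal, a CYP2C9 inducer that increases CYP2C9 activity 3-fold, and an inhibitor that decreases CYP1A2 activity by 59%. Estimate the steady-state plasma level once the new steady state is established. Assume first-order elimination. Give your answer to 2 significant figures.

16 ng/mL

The CYP2E1 pathway (9% of clearance) drops to 0.05× activity: 0.09 × 0.05 = 0.0045.
The CYP2C9 pathway (36% of clearance) increases to 3× activity: 0.36 × 3 = 1.08.
The CYP1A2 pathway (14% of clearance) drops to 0.41× activity: 0.14 × 0.41 = 0.0574.
The remaining 41% of clearance is unaffected.
New clearance relative to baseline: 0.0045 + 1.08 + 0.0574 + 0.41 = 1.5519.
Dividing the baseline by the relative clearance: 25 / 1.5519 = 16 ng/mL.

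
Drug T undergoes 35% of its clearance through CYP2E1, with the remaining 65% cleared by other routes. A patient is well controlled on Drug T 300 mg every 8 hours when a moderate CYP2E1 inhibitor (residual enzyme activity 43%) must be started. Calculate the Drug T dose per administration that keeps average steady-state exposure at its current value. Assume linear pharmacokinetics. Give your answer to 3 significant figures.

240 mg

The CYP2E1 pathway (35% of clearance) is reduced to 0.43× activity: 0.35 × 0.43 = 0.1505.
The remaining 65% of clearance is unaffected.
New clearance relative to baseline: 0.1505 + 0.65 = 0.8005.
Css,avg = (dose rate)/CL, so holding Css fixed requires dose ∝ CL: 300 × 0.8005 = 240 mg.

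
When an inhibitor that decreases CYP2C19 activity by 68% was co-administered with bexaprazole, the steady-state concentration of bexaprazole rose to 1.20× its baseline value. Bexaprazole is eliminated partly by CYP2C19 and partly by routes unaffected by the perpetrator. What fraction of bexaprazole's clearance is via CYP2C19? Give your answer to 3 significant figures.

CL'/CL = 1 / 1.20 = 0.8333
0.32·fm + (1 − fm) = 0.8333
fm = (0.8333 − 1) / (0.32 − 1) = 0.245

0.245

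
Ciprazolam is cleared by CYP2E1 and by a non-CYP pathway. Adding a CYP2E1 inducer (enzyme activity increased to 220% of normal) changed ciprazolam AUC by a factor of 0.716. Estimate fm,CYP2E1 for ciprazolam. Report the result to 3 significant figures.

0.331

Write x for the fraction cleared via CYP2E1. The observed AUC change means clearance rose to 1/0.716 = 1.397 of baseline.
Setting x·2.2 + (1 − x) = 1.397 and solving: x = (1.397 − 1)/(2.2 − 1) = 0.331.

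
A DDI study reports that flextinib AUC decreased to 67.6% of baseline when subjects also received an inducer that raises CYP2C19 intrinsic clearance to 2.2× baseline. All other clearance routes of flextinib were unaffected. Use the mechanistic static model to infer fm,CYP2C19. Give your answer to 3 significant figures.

0.399

CL'/CL = 1 / 0.676 = 1.479
2.2·fm + (1 − fm) = 1.479
fm = (1.479 − 1) / (2.2 − 1) = 0.399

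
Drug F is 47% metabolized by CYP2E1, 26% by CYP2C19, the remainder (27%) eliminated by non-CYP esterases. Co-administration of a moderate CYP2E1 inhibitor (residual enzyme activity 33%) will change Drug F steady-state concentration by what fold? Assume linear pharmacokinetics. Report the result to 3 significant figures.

The CYP2E1 pathway (47% of clearance) drops to 0.33× activity: 0.47 × 0.33 = 0.1551.
CYP2C19 (26%) and the residual 27% are unaffected.
New clearance relative to baseline: 0.1551 + 0.26 + 0.27 = 0.6851.
Steady-state concentration is inversely proportional to clearance, so the fold-change is 1 / 0.6851 = 1.46.

1.46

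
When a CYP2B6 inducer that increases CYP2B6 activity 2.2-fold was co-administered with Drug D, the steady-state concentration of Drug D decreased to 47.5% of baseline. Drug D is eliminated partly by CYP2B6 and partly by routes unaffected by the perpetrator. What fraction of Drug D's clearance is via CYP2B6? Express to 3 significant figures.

0.921

Let fm be the CYP2B6 fraction. New clearance relative to baseline = fm × 2.2 + (1 − fm).
Steady-state concentration ratio = 1 / (new CL fraction), so new CL fraction = 1 / 0.475 = 2.105.
fm × 2.2 + 1 − fm = 2.105  ⇒  fm × (2.2 − 1) = 1.105  ⇒  fm = 0.921.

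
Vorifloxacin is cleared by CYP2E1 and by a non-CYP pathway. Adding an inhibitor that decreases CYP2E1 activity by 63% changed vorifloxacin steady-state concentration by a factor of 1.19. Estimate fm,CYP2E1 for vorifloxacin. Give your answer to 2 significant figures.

0.25

Let fm be the CYP2E1 fraction. New clearance relative to baseline = fm × 0.37 + (1 − fm).
Steady-state concentration ratio = 1 / (new CL fraction), so new CL fraction = 1 / 1.19 = 0.8403.
fm × 0.37 + 1 − fm = 0.8403  ⇒  fm × (0.37 − 1) = −0.1597  ⇒  fm = 0.25.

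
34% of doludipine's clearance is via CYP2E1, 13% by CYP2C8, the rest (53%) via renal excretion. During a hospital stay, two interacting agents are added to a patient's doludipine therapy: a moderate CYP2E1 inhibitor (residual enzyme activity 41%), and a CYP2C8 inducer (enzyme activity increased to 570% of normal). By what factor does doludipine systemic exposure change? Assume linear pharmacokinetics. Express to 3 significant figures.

The CYP2E1 pathway (34% of clearance) falls to 0.41× activity: 0.34 × 0.41 = 0.1394.
The CYP2C8 pathway (13% of clearance) increases to 5.7× activity: 0.13 × 5.7 = 0.741.
The remaining 53% of clearance is unaffected.
New clearance relative to baseline: 0.1394 + 0.741 + 0.53 = 1.4104.
Net systemic exposure ratio = 1 / 1.4104 = 0.709.

0.709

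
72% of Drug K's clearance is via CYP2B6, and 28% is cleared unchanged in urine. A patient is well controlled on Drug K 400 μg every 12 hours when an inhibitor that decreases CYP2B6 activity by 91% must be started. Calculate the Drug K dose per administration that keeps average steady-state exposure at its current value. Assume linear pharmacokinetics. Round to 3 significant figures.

138 μg

CYP2B6: 0.72 × 0.09 = 0.0648
Other: 0.28 (unchanged)
CL_new/CL_old = 0.0648 + 0.28 = 0.3448.
To maintain the same steady-state level, dose must scale with clearance: new dose = 400 × 0.3448 = 138 μg.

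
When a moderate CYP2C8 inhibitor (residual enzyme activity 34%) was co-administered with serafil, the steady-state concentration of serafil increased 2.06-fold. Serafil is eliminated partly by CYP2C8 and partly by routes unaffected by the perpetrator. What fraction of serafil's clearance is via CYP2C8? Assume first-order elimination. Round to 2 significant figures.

0.78

Call the CYP2C8 fraction fm. After the interaction, CL_new/CL_old = fm × 0.34 + (1 − fm).
Steady-state concentration ratio = 1 / (new CL fraction), so new CL fraction = 1 / 2.06 = 0.4854.
fm × 0.34 + 1 − fm = 0.4854  ⇒  fm × (0.34 − 1) = −0.5146  ⇒  fm = 0.78.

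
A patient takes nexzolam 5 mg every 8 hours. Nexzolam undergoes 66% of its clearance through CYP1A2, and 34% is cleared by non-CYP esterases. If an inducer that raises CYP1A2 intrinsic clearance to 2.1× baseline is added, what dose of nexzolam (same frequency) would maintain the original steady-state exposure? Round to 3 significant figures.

8.63 mg

CYP1A2: 0.66 × 2.1 = 1.386
Other: 0.34 (unchanged)
Relative clearance = 1.386 + 0.34 = 1.726.
To maintain the same steady-state level, dose must scale with clearance: new dose = 5 × 1.726 = 8.63 mg.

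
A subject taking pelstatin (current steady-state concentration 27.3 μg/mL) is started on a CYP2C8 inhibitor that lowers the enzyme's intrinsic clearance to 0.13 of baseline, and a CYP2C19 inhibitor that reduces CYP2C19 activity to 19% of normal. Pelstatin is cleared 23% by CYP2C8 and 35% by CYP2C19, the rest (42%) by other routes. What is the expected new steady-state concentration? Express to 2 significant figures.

53 μg/mL

The CYP2C8 pathway (23% of clearance) drops to 0.13× activity: 0.23 × 0.13 = 0.0299.
The CYP2C19 pathway (35% of clearance) is reduced to 0.19× activity: 0.35 × 0.19 = 0.0665.
The remaining 42% of clearance is unaffected.
CL_new/CL_old = 0.0299 + 0.0665 + 0.42 = 0.5164.
Steady-state concentration ∝ 1/CL: new value = 27.3 / 0.5164 = 53 μg/mL.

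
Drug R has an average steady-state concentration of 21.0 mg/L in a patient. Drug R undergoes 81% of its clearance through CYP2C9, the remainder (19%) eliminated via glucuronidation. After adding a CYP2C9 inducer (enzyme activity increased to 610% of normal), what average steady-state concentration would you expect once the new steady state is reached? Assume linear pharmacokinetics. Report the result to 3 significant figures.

4.09 mg/L

CYP2C9: 0.81 × 6.1 = 4.941
Other: 0.19 (unchanged)
Relative clearance = 4.941 + 0.19 = 5.131.
New average steady-state concentration = baseline ÷ relative clearance = 21.0 / 5.131 = 4.09 mg/L.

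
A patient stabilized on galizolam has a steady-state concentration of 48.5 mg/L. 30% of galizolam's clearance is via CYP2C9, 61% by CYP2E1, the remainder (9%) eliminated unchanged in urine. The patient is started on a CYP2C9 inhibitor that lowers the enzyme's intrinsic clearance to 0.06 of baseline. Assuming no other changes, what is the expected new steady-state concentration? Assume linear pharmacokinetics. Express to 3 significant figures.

67.5 mg/L

The CYP2C9 pathway (30% of clearance) falls to 0.06× activity: 0.3 × 0.06 = 0.018.
CYP2E1 (61%) and the residual 9% are unaffected.
Relative clearance = 0.018 + 0.61 + 0.09 = 0.718.
New steady-state concentration = baseline ÷ relative clearance = 48.5 / 0.718 = 67.5 mg/L.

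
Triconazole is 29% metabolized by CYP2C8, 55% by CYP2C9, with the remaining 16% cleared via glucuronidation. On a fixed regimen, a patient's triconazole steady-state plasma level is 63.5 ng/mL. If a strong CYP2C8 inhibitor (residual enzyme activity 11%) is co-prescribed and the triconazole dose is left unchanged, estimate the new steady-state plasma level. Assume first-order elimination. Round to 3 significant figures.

CYP2C8: 0.29 × 0.11 = 0.0319
CYP2C9: 0.55 (unchanged)
Other: 0.16 (unchanged)
Relative clearance = 0.0319 + 0.55 + 0.16 = 0.7419.
Steady-state plasma level ∝ 1/CL, so new value = 63.5 / 0.7419 = 85.6 ng/mL.

85.6 ng/mL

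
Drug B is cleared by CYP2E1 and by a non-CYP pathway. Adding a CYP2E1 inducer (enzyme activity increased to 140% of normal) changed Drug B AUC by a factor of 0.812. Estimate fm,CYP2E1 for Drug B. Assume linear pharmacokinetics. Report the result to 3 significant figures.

0.579

Write x for the fraction cleared via CYP2E1. The observed AUC change means clearance rose to 1/0.812 = 1.232 of baseline.
Only the CYP2E1 route changed, so 1.232 = x·1.4 + (1 − x), giving x = 0.579.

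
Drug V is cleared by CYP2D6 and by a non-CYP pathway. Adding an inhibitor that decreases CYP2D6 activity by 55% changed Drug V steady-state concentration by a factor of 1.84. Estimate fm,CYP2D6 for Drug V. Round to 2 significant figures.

0.83

Let x = fm,CYP2D6. Because steady-state concentration ∝ 1/CL, relative clearance fell to 1/1.84 = 0.5435.
Only the CYP2D6 route changed, so 0.5435 = x·0.45 + (1 − x), giving x = 0.83.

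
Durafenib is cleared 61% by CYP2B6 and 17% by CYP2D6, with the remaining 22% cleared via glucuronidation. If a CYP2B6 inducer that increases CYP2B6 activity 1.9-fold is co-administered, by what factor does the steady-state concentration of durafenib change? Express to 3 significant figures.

0.646

The CYP2B6 pathway (61% of clearance) increases to 1.9× activity: 0.61 × 1.9 = 1.159.
CYP2D6 (17%) and the residual 22% are unaffected.
New clearance relative to baseline: 1.159 + 0.17 + 0.22 = 1.549.
Since steady-state concentration ∝ 1/CL, the ratio is 1 / 1.549 = 0.646.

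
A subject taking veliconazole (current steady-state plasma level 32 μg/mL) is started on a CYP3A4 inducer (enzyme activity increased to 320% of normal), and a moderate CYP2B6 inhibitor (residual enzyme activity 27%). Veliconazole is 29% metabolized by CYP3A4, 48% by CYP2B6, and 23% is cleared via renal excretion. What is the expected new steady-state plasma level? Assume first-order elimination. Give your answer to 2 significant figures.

25 μg/mL

The CYP3A4 pathway (29% of clearance) is boosted to 3.2× activity: 0.29 × 3.2 = 0.928.
The CYP2B6 pathway (48% of clearance) is reduced to 0.27× activity: 0.48 × 0.27 = 0.1296.
The remaining 23% of clearance is unaffected.
CL_new/CL_old = 0.928 + 0.1296 + 0.23 = 1.2876.
New steady-state plasma level = 32 / 1.2876 = 25 μg/mL (concentration scales inversely with clearance).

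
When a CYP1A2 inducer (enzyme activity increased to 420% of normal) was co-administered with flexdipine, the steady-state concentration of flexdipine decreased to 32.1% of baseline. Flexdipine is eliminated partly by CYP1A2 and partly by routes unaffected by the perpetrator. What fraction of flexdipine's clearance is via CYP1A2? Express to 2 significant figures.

0.66

Call the CYP1A2 fraction fm. After the interaction, CL_new/CL_old = fm × 4.2 + (1 − fm).
Steady-state concentration ratio = 1 / (new CL fraction), so new CL fraction = 1 / 0.321 = 3.115.
fm × 4.2 + 1 − fm = 3.115  ⇒  fm × (4.2 − 1) = 2.115  ⇒  fm = 0.66.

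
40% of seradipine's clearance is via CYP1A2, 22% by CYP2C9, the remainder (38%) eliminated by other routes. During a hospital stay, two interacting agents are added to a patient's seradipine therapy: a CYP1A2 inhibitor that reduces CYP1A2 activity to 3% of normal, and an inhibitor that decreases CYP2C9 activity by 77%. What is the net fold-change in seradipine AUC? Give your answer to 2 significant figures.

The CYP1A2 pathway (40% of clearance) drops to 0.03× activity: 0.4 × 0.03 = 0.012.
The CYP2C9 pathway (22% of clearance) falls to 0.23× activity: 0.22 × 0.23 = 0.0506.
Non-CYP routes (38%) are unchanged.
New clearance relative to baseline: 0.012 + 0.0506 + 0.38 = 0.4426.
Net AUC ratio = 1 / 0.4426 = 2.3.

2.3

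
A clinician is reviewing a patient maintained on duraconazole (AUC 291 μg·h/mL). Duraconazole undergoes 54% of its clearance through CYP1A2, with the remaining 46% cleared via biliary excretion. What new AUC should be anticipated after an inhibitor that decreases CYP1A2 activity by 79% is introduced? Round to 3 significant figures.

The CYP1A2 pathway (54% of clearance) is reduced to 0.21× activity: 0.54 × 0.21 = 0.1134.
Non-CYP routes (46%) are unchanged.
CL_new/CL_old = 0.1134 + 0.46 = 0.5734.
AUC ∝ 1/CL, so new value = 291 / 0.5734 = 507 μg·h/mL.

507 μg·h/mL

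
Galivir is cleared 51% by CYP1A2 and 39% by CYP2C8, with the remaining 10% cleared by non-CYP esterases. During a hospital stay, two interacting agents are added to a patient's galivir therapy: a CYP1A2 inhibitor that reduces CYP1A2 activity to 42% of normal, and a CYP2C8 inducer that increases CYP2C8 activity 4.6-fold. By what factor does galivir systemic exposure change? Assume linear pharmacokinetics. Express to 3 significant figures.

0.474

The CYP1A2 pathway (51% of clearance) falls to 0.42× activity: 0.51 × 0.42 = 0.2142.
The CYP2C8 pathway (39% of clearance) increases to 4.6× activity: 0.39 × 4.6 = 1.794.
Non-CYP routes (10%) are unchanged.
CL_new/CL_old = 0.2142 + 1.794 + 0.1 = 2.1082.
Systemic exposure ∝ 1/CL: fold-change = 1 / 2.1082 = 0.474.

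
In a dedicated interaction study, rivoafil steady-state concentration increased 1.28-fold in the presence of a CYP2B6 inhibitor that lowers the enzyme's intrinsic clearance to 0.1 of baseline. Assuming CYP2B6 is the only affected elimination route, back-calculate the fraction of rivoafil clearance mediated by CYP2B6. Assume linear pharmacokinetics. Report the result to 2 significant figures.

CL'/CL = 1 / 1.28 = 0.7812
0.1·fm + (1 − fm) = 0.7812
fm = (0.7812 − 1) / (0.1 − 1) = 0.24

0.24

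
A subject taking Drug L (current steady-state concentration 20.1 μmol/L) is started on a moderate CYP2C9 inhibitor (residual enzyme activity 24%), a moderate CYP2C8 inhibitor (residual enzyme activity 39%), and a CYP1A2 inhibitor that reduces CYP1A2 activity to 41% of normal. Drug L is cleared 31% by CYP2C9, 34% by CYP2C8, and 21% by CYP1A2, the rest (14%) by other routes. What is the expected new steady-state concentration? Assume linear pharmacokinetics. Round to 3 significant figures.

The CYP2C9 pathway (31% of clearance) falls to 0.24× activity: 0.31 × 0.24 = 0.0744.
The CYP2C8 pathway (34% of clearance) is reduced to 0.39× activity: 0.34 × 0.39 = 0.1326.
The CYP1A2 pathway (21% of clearance) drops to 0.41× activity: 0.21 × 0.41 = 0.0861.
Non-CYP routes (14%) are unchanged.
Relative clearance = 0.0744 + 0.1326 + 0.0861 + 0.14 = 0.4331.
New steady-state concentration = 20.1 / 0.4331 = 46.4 μmol/L (concentration scales inversely with clearance).

46.4 μmol/L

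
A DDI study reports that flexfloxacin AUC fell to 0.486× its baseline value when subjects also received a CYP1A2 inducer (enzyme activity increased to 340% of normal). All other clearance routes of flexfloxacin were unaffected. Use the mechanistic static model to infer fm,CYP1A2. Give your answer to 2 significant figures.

0.44

CL'/CL = 1 / 0.486 = 2.058
3.4·fm + (1 − fm) = 2.058
fm = (2.058 − 1) / (3.4 − 1) = 0.44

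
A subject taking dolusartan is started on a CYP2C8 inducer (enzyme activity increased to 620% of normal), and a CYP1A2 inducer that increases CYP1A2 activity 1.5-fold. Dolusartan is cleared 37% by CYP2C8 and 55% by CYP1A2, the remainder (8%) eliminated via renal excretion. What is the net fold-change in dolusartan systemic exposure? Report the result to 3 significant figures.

0.313

The CYP2C8 pathway (37% of clearance) rises to 6.2× activity: 0.37 × 6.2 = 2.294.
The CYP1A2 pathway (55% of clearance) rises to 1.5× activity: 0.55 × 1.5 = 0.825.
Non-CYP routes (8%) are unchanged.
CL_new/CL_old = 2.294 + 0.825 + 0.08 = 3.199.
Systemic exposure ∝ 1/CL: fold-change = 1 / 3.199 = 0.313.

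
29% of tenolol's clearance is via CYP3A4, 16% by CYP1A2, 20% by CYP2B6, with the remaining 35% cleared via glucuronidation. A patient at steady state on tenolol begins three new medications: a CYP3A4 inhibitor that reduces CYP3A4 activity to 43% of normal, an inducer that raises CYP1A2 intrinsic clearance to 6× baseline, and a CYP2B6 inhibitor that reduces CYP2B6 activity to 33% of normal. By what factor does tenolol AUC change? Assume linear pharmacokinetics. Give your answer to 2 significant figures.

0.67

The CYP3A4 pathway (29% of clearance) is reduced to 0.43× activity: 0.29 × 0.43 = 0.1247.
The CYP1A2 pathway (16% of clearance) rises to 6× activity: 0.16 × 6 = 0.96.
The CYP2B6 pathway (20% of clearance) falls to 0.33× activity: 0.2 × 0.33 = 0.066.
The remaining 35% of clearance is unaffected.
Relative clearance = 0.1247 + 0.96 + 0.066 + 0.35 = 1.5007.
Because AUC varies inversely with clearance, the combined effect is 1 / 1.5007 = 0.67.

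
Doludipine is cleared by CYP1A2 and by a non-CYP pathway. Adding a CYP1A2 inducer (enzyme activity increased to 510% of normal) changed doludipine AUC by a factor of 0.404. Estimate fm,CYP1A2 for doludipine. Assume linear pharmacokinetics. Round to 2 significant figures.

0.36

Let fm be the CYP1A2 fraction. New clearance relative to baseline = fm × 5.1 + (1 − fm).
AUC ratio = 1 / (new CL fraction), so new CL fraction = 1 / 0.404 = 2.475.
fm × 5.1 + 1 − fm = 2.475  ⇒  fm × (5.1 − 1) = 1.475  ⇒  fm = 0.36.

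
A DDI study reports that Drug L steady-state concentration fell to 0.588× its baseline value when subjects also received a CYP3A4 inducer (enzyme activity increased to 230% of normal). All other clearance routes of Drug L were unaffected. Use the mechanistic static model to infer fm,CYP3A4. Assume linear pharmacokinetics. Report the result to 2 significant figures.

CL'/CL = 1 / 0.588 = 1.701
2.3·fm + (1 − fm) = 1.701
fm = (1.701 − 1) / (2.3 − 1) = 0.54

0.54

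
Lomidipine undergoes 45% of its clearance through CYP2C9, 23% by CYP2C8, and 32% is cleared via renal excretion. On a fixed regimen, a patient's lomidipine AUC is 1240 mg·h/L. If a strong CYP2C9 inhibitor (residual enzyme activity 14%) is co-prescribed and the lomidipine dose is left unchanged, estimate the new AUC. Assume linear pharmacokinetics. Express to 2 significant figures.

The CYP2C9 pathway (45% of clearance) is reduced to 0.14× activity: 0.45 × 0.14 = 0.063.
CYP2C8 (23%) and the residual 32% are unaffected.
New clearance relative to baseline: 0.063 + 0.23 + 0.32 = 0.613.
AUC ∝ 1/CL, so new value = 1240 / 0.613 = 2.0 × 10³ mg·h/L.

2.0 × 10³ mg·h/L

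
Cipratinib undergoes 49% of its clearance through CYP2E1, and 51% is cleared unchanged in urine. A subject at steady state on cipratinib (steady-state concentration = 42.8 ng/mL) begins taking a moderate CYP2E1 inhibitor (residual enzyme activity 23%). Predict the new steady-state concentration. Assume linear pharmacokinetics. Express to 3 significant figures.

The CYP2E1 pathway (49% of clearance) falls to 0.23× activity: 0.49 × 0.23 = 0.1127.
The remaining 51% of clearance is unaffected.
Relative clearance = 0.1127 + 0.51 = 0.6227.
With dosing unchanged, steady-state concentration scales as 1/CL: 42.8 / 0.6227 = 68.7 ng/mL.

68.7 ng/mL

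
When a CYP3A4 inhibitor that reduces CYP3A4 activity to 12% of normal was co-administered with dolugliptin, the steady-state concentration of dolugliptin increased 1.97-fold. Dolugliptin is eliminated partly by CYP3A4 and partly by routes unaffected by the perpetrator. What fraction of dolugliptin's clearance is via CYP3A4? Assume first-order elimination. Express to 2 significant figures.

0.56

CL'/CL = 1 / 1.97 = 0.5076
0.12·fm + (1 − fm) = 0.5076
fm = (0.5076 − 1) / (0.12 − 1) = 0.56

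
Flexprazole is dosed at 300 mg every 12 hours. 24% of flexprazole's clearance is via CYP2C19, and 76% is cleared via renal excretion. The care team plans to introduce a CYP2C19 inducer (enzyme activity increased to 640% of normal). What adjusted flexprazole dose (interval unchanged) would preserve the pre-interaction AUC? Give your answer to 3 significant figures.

689 mg

The CYP2C19 pathway (24% of clearance) increases to 6.4× activity: 0.24 × 6.4 = 1.536.
Non-CYP routes (76%) are unchanged.
Relative clearance = 1.536 + 0.76 = 2.296.
To maintain the same steady-state level, dose must scale with clearance: new dose = 300 × 2.296 = 689 mg.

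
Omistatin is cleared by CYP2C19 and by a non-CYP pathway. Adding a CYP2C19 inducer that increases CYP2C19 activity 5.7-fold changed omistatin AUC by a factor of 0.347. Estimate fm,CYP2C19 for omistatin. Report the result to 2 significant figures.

0.40

Let fm be the CYP2C19 fraction. New clearance relative to baseline = fm × 5.7 + (1 − fm).
AUC ratio = 1 / (new CL fraction), so new CL fraction = 1 / 0.347 = 2.882.
fm × 5.7 + 1 − fm = 2.882  ⇒  fm × (5.7 − 1) = 1.882  ⇒  fm = 0.40.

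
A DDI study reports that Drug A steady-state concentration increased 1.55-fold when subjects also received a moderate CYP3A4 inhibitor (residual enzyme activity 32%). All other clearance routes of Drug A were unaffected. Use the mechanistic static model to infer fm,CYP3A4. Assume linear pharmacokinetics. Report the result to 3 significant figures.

0.522

Let x = fm,CYP3A4. Because steady-state concentration ∝ 1/CL, relative clearance fell to 1/1.55 = 0.6452.
Only the CYP3A4 route changed, so 0.6452 = x·0.32 + (1 − x), giving x = 0.522.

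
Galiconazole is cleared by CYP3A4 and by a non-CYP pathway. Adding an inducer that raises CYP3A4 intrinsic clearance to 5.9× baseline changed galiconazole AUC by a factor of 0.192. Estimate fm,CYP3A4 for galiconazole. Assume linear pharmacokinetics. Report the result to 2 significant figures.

0.86

Write x for the fraction cleared via CYP3A4. The observed AUC change means clearance rose to 1/0.192 = 5.208 of baseline.
Setting x·5.9 + (1 − x) = 5.208 and solving: x = (5.208 − 1)/(5.9 − 1) = 0.86.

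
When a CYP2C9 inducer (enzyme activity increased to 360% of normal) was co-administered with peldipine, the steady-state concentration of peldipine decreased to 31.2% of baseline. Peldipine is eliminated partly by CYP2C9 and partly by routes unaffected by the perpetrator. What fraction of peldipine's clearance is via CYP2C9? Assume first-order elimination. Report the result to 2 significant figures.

Let fm be the CYP2C9 fraction. New clearance relative to baseline = fm × 3.6 + (1 − fm).
Steady-state concentration ratio = 1 / (new CL fraction), so new CL fraction = 1 / 0.312 = 3.205.
fm × 3.6 + 1 − fm = 3.205  ⇒  fm × (3.6 − 1) = 2.205  ⇒  fm = 0.85.

0.85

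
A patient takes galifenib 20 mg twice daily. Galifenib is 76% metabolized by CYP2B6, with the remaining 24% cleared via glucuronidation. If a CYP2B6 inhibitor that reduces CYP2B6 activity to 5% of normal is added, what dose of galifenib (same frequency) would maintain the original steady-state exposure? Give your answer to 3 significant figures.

The CYP2B6 pathway (76% of clearance) falls to 0.05× activity: 0.76 × 0.05 = 0.038.
The remaining 24% of clearance is unaffected.
New clearance relative to baseline: 0.038 + 0.24 = 0.278.
Exposure is unchanged when dose changes in proportion to clearance. New dose = 20 mg × 0.278 = 5.56 mg.

5.56 mg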